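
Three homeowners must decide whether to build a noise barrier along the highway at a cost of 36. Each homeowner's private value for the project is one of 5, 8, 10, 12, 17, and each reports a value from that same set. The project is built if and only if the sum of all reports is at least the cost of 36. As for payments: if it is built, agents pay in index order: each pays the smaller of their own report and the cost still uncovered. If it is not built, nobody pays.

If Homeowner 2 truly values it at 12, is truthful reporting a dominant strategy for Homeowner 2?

No

Consider the case where Homeowner 1 reports 10 and Homeowner 3 reports 17.
Truthful report 12: project built, pays 12, utility 12 - 12 = 0.
Report 10 instead: project built, pays 10, utility 12 - 10 = 2.
Since 2 > 0, reporting 10 is strictly better here, so truthful reporting is not dominant.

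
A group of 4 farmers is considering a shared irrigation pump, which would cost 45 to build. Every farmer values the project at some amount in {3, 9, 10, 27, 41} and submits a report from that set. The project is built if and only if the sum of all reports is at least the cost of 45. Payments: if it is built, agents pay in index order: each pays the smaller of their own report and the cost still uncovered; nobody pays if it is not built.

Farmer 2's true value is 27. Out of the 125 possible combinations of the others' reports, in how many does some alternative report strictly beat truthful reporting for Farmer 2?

Others report (3, 3, 41): truth gives 0; report 3 gives 24 > 0. Violating.
Others report (3, 9, 27): truth gives 0; report 9 gives 18 > 0. Violating.
Others report (3, 9, 41): truth gives 0; report 3 gives 24 > 0. Violating.
Others report (3, 10, 27): truth gives 0; report 9 gives 18 > 0. Violating.
Others report (3, 3, 3): truth gives 0; no alternative beats it.
Others report (3, 3, 9): truth gives 0; no alternative beats it.
(Checking all 125 profiles: 95 have a profitable deviation, 30 do not.)

95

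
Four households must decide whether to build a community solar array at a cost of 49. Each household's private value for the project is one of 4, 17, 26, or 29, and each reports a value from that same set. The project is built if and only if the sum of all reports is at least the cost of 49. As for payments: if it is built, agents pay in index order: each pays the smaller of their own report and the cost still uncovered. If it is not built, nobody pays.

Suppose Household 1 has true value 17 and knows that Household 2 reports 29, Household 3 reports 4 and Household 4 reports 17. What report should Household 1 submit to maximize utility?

Report 4: project built, pays 4, utility 17 - 4 = 13.
Report 17: project built, pays 17, utility 17 - 17 = 0.
Report 26: project built, pays 26, utility 17 - 26 = -9.
Report 29: project built, pays 29, utility 17 - 29 = -12.
The best choice is 4 with utility 13.

4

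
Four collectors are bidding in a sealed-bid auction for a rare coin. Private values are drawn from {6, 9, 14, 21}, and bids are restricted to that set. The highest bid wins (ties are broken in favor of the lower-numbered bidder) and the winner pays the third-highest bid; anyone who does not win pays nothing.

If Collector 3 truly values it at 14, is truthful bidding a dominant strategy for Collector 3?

Consider the case where Collector 1 bids 6, Collector 2 bids 6 and Collector 4 bids 21.
Truthful bid 14: loses, pays 0, utility 0.
Bid 21 instead: wins, pays 6, utility 14 - 6 = 8.
Since 8 > 0, bidding 21 is strictly better here, so truthful bidding is not dominant.

No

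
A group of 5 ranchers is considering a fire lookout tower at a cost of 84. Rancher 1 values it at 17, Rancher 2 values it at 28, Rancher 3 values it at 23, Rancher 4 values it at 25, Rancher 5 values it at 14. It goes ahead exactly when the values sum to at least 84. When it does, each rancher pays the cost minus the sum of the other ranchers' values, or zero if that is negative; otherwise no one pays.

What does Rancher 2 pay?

Total value 107 ≥ cost 84, so the project is built.
The other ranchers' values sum to 79.
Cost minus that sum is 84 - 79 = 5.

5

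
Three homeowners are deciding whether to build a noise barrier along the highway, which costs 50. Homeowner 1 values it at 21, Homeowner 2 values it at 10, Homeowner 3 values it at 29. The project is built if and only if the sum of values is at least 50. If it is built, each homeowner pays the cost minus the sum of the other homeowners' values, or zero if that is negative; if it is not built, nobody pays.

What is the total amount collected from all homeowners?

30

Total value 60 ≥ cost 50, so it is built.
Homeowner 1: others sum to 39; max(0, 50 - 39) = 11.
Homeowner 2: others sum to 50; max(0, 50 - 50) = 0.
Homeowner 3: others sum to 31; max(0, 50 - 31) = 19.
Total collected = 11 + 0 + 19 = 30.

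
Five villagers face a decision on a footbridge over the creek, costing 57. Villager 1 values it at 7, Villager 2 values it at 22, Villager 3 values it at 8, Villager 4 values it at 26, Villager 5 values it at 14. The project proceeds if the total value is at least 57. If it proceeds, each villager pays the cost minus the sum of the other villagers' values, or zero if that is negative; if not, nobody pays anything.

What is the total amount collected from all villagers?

Total value 77 ≥ cost 57, so it is built.
Villager 1: others sum to 70; max(0, 57 - 70) = 0.
Villager 2: others sum to 55; max(0, 57 - 55) = 2.
Villager 3: others sum to 69; max(0, 57 - 69) = 0.
Villager 4: others sum to 51; max(0, 57 - 51) = 6.
Villager 5: others sum to 63; max(0, 57 - 63) = 0.
Total collected = 0 + 2 + 0 + 6 + 0 = 8.

8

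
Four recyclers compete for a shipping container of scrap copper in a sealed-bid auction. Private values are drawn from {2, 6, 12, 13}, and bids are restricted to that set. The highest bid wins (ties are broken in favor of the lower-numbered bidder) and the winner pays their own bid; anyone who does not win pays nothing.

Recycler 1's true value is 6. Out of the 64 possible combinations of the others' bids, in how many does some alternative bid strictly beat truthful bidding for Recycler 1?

Others bid (2, 2, 2): truth gives 0; bid 2 gives 4 > 0. Violating.
Others bid (2, 2, 6): truth gives 0; no alternative beats it.
Others bid (2, 2, 12): truth gives 0; no alternative beats it.
(Checking all 64 profiles: 1 has a profitable deviation, 63 do not.)

1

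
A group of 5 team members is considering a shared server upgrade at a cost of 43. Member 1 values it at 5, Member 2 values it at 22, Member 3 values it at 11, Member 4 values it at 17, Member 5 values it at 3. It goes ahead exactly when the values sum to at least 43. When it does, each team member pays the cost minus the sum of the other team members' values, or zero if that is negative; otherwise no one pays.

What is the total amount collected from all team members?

9

Total value 58 ≥ cost 43, so it is built.
Member 1: others sum to 53; max(0, 43 - 53) = 0.
Member 2: others sum to 36; max(0, 43 - 36) = 7.
Member 3: others sum to 47; max(0, 43 - 47) = 0.
Member 4: others sum to 41; max(0, 43 - 41) = 2.
Member 5: others sum to 55; max(0, 43 - 55) = 0.
Total collected = 0 + 7 + 0 + 2 + 0 = 9.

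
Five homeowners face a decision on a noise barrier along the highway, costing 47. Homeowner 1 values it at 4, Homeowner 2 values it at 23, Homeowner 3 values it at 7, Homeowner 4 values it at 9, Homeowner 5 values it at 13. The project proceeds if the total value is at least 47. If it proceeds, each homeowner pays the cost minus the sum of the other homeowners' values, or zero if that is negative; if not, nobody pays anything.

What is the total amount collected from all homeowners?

18

Total value 56 ≥ cost 47, so it is built.
Homeowner 1: others sum to 52; max(0, 47 - 52) = 0.
Homeowner 2: others sum to 33; max(0, 47 - 33) = 14.
Homeowner 3: others sum to 49; max(0, 47 - 49) = 0.
Homeowner 4: others sum to 47; max(0, 47 - 47) = 0.
Homeowner 5: others sum to 43; max(0, 47 - 43) = 4.
Total collected = 0 + 14 + 0 + 0 + 4 = 18.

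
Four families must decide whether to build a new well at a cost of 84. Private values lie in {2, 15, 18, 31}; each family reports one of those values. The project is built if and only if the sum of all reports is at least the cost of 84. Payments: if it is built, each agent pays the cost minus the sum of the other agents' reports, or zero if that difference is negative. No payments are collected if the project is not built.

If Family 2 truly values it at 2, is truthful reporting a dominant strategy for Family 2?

Check each profile of the others' reports and compare truth against every alternative report.
Others report (15, 31, 31): truth gives 0, best alternative gives -5.
Others report (31, 15, 31): truth gives 0, best alternative gives -5.
Others report (31, 31, 15): truth gives 0, best alternative gives -5.
Others report (18, 31, 31): truth gives 0, best alternative gives -2.
Others report (31, 18, 31): truth gives 0, best alternative gives -2.
Others report (31, 31, 18): truth gives 0, best alternative gives -2.
(Remaining 58 profiles checked similarly; truth is weakly best in each.)
In every case the truthful report is at least as good as any alternative, so it is a dominant strategy.

Yes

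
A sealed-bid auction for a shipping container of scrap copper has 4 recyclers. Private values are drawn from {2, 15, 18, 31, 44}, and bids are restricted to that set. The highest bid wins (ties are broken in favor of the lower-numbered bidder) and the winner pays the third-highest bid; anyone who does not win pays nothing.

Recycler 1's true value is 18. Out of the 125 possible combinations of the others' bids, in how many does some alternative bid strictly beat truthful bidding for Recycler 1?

Others bid (2, 2, 31): truth gives 0; bid 31 gives 16 > 0. Violating.
Others bid (2, 2, 44): truth gives 0; bid 44 gives 16 > 0. Violating.
Others bid (2, 15, 31): truth gives 0; bid 31 gives 3 > 0. Violating.
Others bid (2, 15, 44): truth gives 0; bid 44 gives 3 > 0. Violating.
Others bid (2, 2, 2): truth gives 16; no alternative beats it.
Others bid (2, 2, 15): truth gives 16; no alternative beats it.
(Checking all 125 profiles: 24 have a profitable deviation, 101 do not.)

24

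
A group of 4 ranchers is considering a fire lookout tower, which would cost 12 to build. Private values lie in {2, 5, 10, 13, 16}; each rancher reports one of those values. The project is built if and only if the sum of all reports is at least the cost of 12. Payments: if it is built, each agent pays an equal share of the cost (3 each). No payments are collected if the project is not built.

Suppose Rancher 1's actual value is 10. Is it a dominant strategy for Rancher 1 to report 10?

Check each profile of the others' reports and compare truth against every alternative report.
Others report (2, 2, 2): truth gives 7, best alternative gives 7.
Others report (2, 2, 5): truth gives 7, best alternative gives 7.
Others report (2, 2, 10): truth gives 7, best alternative gives 7.
Others report (2, 2, 13): truth gives 7, best alternative gives 7.
Others report (2, 2, 16): truth gives 7, best alternative gives 7.
Others report (2, 5, 2): truth gives 7, best alternative gives 7.
(Remaining 119 profiles checked similarly; truth is weakly best in each.)
In every case the truthful report is at least as good as any alternative, so it is a dominant strategy.

Yes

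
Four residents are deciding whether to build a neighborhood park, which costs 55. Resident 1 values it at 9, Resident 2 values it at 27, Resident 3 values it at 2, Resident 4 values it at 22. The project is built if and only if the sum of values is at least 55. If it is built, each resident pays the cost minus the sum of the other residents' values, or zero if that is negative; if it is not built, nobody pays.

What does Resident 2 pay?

22

Total value 60 ≥ cost 55, so the project is built.
The other residents' values sum to 33.
Cost minus that sum is 55 - 33 = 22.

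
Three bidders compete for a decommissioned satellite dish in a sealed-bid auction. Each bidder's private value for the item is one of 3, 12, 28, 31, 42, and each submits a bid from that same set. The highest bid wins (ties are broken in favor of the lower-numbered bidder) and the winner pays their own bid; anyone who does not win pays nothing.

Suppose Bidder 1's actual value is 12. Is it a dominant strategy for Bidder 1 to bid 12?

No

Consider the case where Bidder 2 bids 3 and Bidder 3 bids 3.
Truthful bid 12: wins, pays 12, utility 12 - 12 = 0.
Bid 3 instead: wins, pays 3, utility 12 - 3 = 9.
Since 9 > 0, bidding 3 is strictly better here, so truthful bidding is not dominant.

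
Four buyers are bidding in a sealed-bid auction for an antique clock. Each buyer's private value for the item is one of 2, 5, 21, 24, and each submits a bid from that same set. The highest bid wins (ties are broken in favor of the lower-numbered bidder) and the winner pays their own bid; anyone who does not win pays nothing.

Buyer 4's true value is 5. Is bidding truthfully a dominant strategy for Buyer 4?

Yes

Check each profile of the others' bids and compare truth against every alternative bid.
Others bid (2, 2, 2): truth gives 0, best alternative gives 0.
Others bid (2, 2, 5): truth gives 0, best alternative gives 0.
Others bid (2, 2, 21): truth gives 0, best alternative gives 0.
Others bid (2, 2, 24): truth gives 0, best alternative gives 0.
Others bid (2, 5, 2): truth gives 0, best alternative gives 0.
Others bid (2, 5, 5): truth gives 0, best alternative gives 0.
(Remaining 58 profiles checked similarly; truth is weakly best in each.)
In every case the truthful bid is at least as good as any alternative, so it is a dominant strategy.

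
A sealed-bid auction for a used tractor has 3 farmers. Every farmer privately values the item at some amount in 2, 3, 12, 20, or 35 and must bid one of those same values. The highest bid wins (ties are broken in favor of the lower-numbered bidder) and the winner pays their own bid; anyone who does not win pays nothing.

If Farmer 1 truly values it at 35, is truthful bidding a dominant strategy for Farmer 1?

No

Consider the case where Farmer 2 bids 2 and Farmer 3 bids 2.
Truthful bid 35: wins, pays 35, utility 35 - 35 = 0.
Bid 2 instead: wins, pays 2, utility 35 - 2 = 33.
Since 33 > 0, bidding 2 is strictly better here, so truthful bidding is not dominant.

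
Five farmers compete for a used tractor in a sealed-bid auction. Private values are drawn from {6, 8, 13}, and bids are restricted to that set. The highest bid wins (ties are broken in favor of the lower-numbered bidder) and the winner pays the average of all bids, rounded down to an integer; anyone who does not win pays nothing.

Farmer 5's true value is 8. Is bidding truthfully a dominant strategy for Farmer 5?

No

Consider the case where Farmer 1 bids 6, Farmer 2 bids 6, Farmer 3 bids 6 and Farmer 4 bids 8.
Truthful bid 8: loses, pays 0, utility 0.
Bid 13 instead: wins, pays 7, utility 8 - 7 = 1.
Since 1 > 0, bidding 13 is strictly better here, so truthful bidding is not dominant.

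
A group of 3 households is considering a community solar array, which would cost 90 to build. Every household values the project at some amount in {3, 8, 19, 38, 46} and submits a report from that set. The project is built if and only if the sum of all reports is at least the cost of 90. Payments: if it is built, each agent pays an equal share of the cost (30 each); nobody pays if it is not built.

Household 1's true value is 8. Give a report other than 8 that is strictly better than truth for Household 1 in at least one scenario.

3

Suppose Household 2 reports 38 and Household 3 reports 46.
Report 8: project built, pays 30, utility 8 - 30 = -22.
Report 3: project not built, utility 0.
So reporting 3 beats truth here (0 > -22).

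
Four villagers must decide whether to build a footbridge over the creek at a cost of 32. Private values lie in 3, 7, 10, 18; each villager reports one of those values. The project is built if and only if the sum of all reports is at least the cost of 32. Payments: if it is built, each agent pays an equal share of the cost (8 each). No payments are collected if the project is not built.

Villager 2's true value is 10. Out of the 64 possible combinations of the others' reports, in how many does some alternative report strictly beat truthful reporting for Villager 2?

13

Others report (3, 3, 10): truth gives 0; report 18 gives 2 > 0. Violating.
Others report (3, 7, 7): truth gives 0; report 18 gives 2 > 0. Violating.
Others report (3, 7, 10): truth gives 0; report 18 gives 2 > 0. Violating.
Others report (3, 10, 3): truth gives 0; report 18 gives 2 > 0. Violating.
Others report (3, 3, 3): truth gives 0; no alternative beats it.
Others report (3, 3, 7): truth gives 0; no alternative beats it.
(Checking all 64 profiles: 13 have a profitable deviation, 51 do not.)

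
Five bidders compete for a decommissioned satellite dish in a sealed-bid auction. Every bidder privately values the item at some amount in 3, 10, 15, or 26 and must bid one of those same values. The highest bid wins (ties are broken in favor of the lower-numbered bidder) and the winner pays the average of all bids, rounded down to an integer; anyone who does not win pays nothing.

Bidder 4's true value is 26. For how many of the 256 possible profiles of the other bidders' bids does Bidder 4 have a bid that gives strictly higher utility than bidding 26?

Others bid (3, 3, 3, 3): truth gives 19; bid 10 gives 22 > 19. Violating.
Others bid (3, 3, 3, 10): truth gives 17; bid 10 gives 21 > 17. Violating.
Others bid (3, 3, 3, 15): truth gives 16; bid 15 gives 19 > 16. Violating.
Others bid (3, 3, 10, 3): truth gives 17; bid 15 gives 20 > 17. Violating.
Others bid (3, 3, 3, 26): truth gives 14; no alternative beats it.
Others bid (3, 3, 10, 26): truth gives 13; no alternative beats it.
(Checking all 256 profiles: 24 have a profitable deviation, 232 do not.)

24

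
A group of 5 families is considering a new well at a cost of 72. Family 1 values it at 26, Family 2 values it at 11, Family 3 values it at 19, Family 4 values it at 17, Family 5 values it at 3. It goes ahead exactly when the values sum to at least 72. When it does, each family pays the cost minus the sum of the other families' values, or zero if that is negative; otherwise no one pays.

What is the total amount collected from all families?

Total value 76 ≥ cost 72, so it is built.
Family 1: others sum to 50; max(0, 72 - 50) = 22.
Family 2: others sum to 65; max(0, 72 - 65) = 7.
Family 3: others sum to 57; max(0, 72 - 57) = 15.
Family 4: others sum to 59; max(0, 72 - 59) = 13.
Family 5: others sum to 73; max(0, 72 - 73) = 0.
Total collected = 22 + 7 + 15 + 13 + 0 = 57.

57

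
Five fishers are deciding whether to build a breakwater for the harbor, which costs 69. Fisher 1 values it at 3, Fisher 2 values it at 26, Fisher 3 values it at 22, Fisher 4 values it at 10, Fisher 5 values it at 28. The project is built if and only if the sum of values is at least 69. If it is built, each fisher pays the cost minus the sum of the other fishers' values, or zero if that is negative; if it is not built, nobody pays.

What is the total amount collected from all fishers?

16

Total value 89 ≥ cost 69, so it is built.
Fisher 1: others sum to 86; max(0, 69 - 86) = 0.
Fisher 2: others sum to 63; max(0, 69 - 63) = 6.
Fisher 3: others sum to 67; max(0, 69 - 67) = 2.
Fisher 4: others sum to 79; max(0, 69 - 79) = 0.
Fisher 5: others sum to 61; max(0, 69 - 61) = 8.
Total collected = 0 + 6 + 2 + 0 + 8 = 16.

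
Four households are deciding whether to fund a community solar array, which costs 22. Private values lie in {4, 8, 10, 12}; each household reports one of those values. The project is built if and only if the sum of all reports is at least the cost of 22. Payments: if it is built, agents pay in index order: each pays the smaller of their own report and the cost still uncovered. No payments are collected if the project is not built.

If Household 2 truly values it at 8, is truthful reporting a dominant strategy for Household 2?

Consider the case where Household 1 reports 4, Household 3 reports 4 and Household 4 reports 10.
Truthful report 8: project built, pays 8, utility 8 - 8 = 0.
Report 4 instead: project built, pays 4, utility 8 - 4 = 4.
Since 4 > 0, reporting 4 is strictly better here, so truthful reporting is not dominant.

No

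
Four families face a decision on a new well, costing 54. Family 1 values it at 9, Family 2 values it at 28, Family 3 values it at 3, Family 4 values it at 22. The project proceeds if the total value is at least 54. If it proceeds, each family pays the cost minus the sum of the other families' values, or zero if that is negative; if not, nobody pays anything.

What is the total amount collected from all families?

Total value 62 ≥ cost 54, so it is built.
Family 1: others sum to 53; max(0, 54 - 53) = 1.
Family 2: others sum to 34; max(0, 54 - 34) = 20.
Family 3: others sum to 59; max(0, 54 - 59) = 0.
Family 4: others sum to 40; max(0, 54 - 40) = 14.
Total collected = 1 + 20 + 0 + 14 = 35.

35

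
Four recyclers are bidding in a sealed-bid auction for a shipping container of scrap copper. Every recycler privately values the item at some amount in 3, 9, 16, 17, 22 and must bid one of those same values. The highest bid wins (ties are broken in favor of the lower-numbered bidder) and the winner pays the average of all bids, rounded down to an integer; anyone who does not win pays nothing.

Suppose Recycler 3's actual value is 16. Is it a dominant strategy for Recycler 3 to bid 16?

Consider the case where Recycler 1 bids 3, Recycler 2 bids 3 and Recycler 4 bids 3.
Truthful bid 16: wins, pays 6, utility 16 - 6 = 10.
Bid 9 instead: wins, pays 4, utility 16 - 4 = 12.
Since 12 > 10, bidding 9 is strictly better here, so truthful bidding is not dominant.

No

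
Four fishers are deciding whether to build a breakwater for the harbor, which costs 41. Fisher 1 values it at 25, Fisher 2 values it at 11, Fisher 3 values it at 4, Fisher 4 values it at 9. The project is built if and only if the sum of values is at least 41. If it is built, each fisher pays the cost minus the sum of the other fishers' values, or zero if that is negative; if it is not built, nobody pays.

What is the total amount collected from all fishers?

21

Total value 49 ≥ cost 41, so it is built.
Fisher 1: others sum to 24; max(0, 41 - 24) = 17.
Fisher 2: others sum to 38; max(0, 41 - 38) = 3.
Fisher 3: others sum to 45; max(0, 41 - 45) = 0.
Fisher 4: others sum to 40; max(0, 41 - 40) = 1.
Total collected = 17 + 3 + 0 + 1 = 21.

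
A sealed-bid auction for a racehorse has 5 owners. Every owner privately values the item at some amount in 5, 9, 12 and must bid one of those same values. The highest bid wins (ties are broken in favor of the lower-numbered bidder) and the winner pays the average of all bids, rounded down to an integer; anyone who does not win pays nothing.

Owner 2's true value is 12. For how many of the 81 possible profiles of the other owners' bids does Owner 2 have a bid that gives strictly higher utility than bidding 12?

Others bid (5, 5, 5, 5): truth gives 6; bid 9 gives 7 > 6. Violating.
Others bid (5, 5, 5, 9): truth gives 5; bid 9 gives 6 > 5. Violating.
Others bid (5, 5, 9, 5): truth gives 5; bid 9 gives 6 > 5. Violating.
Others bid (5, 5, 9, 9): truth gives 4; bid 9 gives 5 > 4. Violating.
Others bid (5, 5, 5, 12): truth gives 5; no alternative beats it.
Others bid (5, 5, 9, 12): truth gives 4; no alternative beats it.
(Checking all 81 profiles: 7 have a profitable deviation, 74 do not.)

7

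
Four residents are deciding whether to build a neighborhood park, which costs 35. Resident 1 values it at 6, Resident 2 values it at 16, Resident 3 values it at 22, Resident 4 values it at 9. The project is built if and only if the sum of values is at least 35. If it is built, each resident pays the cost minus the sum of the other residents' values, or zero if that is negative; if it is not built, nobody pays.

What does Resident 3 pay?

Total value 53 ≥ cost 35, so the project is built.
The other residents' values sum to 31.
Cost minus that sum is 35 - 31 = 4.

4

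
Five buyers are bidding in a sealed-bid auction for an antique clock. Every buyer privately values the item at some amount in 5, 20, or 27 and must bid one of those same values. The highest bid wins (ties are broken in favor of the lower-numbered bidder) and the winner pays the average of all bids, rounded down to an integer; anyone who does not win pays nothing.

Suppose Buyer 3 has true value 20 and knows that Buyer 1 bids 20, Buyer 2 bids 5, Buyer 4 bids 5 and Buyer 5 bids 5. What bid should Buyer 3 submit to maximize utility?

27

Bid 5: loses, pays 0, utility 0.
Bid 20: loses, pays 0, utility 0.
Bid 27: wins, pays 12, utility 20 - 12 = 8.
The best choice is 27 with utility 8.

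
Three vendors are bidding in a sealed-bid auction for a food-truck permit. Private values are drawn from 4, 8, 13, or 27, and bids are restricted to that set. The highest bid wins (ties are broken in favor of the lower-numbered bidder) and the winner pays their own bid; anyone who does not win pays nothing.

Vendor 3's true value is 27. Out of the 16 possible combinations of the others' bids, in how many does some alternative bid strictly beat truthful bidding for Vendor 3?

Others bid (4, 4): truth gives 0; bid 8 gives 19 > 0. Violating.
Others bid (4, 8): truth gives 0; bid 13 gives 14 > 0. Violating.
Others bid (8, 4): truth gives 0; bid 13 gives 14 > 0. Violating.
Others bid (8, 8): truth gives 0; bid 13 gives 14 > 0. Violating.
Others bid (4, 13): truth gives 0; no alternative beats it.
Others bid (4, 27): truth gives 0; no alternative beats it.
(Checking all 16 profiles: 4 have a profitable deviation, 12 do not.)

4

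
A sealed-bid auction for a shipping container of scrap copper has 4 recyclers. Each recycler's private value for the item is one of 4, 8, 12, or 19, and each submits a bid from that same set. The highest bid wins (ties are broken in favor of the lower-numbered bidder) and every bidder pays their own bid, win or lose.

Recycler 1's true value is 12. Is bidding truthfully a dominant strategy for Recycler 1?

No

Consider the case where Recycler 2 bids 4, Recycler 3 bids 4 and Recycler 4 bids 4.
Truthful bid 12: wins, pays 12, utility 12 - 12 = 0.
Bid 4 instead: wins, pays 4, utility 12 - 4 = 8.
Since 8 > 0, bidding 4 is strictly better here, so truthful bidding is not dominant.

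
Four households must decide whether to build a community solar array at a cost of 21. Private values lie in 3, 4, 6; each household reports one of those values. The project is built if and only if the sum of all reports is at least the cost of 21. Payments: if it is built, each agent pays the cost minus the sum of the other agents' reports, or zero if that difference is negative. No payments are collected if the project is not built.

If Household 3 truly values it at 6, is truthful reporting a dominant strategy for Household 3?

Yes

Check each profile of the others' reports and compare truth against every alternative report.
Others report (4, 6, 6): truth gives 1, best alternative gives 0.
Others report (6, 4, 6): truth gives 1, best alternative gives 0.
Others report (6, 6, 4): truth gives 1, best alternative gives 0.
Others report (6, 6, 6): truth gives 3, best alternative gives 3.
Others report (3, 3, 3): truth gives 0, best alternative gives 0.
Others report (3, 3, 4): truth gives 0, best alternative gives 0.
(Remaining 21 profiles checked similarly; truth is weakly best in each.)
In every case the truthful report is at least as good as any alternative, so it is a dominant strategy.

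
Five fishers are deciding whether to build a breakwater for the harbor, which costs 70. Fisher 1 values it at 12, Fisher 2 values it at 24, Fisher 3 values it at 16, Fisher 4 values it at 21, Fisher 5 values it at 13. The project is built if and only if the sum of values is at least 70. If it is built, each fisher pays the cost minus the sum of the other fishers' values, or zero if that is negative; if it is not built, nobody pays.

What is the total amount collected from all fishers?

Total value 86 ≥ cost 70, so it is built.
Fisher 1: others sum to 74; max(0, 70 - 74) = 0.
Fisher 2: others sum to 62; max(0, 70 - 62) = 8.
Fisher 3: others sum to 70; max(0, 70 - 70) = 0.
Fisher 4: others sum to 65; max(0, 70 - 65) = 5.
Fisher 5: others sum to 73; max(0, 70 - 73) = 0.
Total collected = 0 + 8 + 0 + 5 + 0 = 13.

13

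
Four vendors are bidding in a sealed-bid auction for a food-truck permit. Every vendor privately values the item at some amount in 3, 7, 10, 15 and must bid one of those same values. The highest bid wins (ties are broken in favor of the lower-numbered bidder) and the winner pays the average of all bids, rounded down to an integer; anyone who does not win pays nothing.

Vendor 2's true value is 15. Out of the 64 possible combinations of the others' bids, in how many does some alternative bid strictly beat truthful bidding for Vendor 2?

Others bid (3, 3, 3): truth gives 9; bid 7 gives 11 > 9. Violating.
Others bid (3, 3, 7): truth gives 8; bid 7 gives 10 > 8. Violating.
Others bid (3, 3, 10): truth gives 8; bid 10 gives 9 > 8. Violating.
Others bid (3, 7, 3): truth gives 8; bid 7 gives 10 > 8. Violating.
Others bid (3, 3, 15): truth gives 6; no alternative beats it.
Others bid (3, 7, 15): truth gives 5; no alternative beats it.
(Checking all 64 profiles: 18 have a profitable deviation, 46 do not.)

18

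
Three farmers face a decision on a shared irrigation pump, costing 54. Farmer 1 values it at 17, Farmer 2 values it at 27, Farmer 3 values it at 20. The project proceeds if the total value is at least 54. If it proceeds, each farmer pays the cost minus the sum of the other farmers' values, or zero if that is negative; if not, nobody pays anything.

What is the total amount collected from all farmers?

Total value 64 ≥ cost 54, so it is built.
Farmer 1: others sum to 47; max(0, 54 - 47) = 7.
Farmer 2: others sum to 37; max(0, 54 - 37) = 17.
Farmer 3: others sum to 44; max(0, 54 - 44) = 10.
Total collected = 7 + 17 + 10 = 34.

34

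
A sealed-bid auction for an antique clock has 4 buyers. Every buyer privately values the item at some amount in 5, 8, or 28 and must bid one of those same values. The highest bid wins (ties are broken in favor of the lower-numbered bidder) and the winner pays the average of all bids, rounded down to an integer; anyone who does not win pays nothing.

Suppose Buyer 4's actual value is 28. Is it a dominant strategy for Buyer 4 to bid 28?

No

Consider the case where Buyer 1 bids 5, Buyer 2 bids 5 and Buyer 3 bids 5.
Truthful bid 28: wins, pays 10, utility 28 - 10 = 18.
Bid 8 instead: wins, pays 5, utility 28 - 5 = 23.
Since 23 > 18, bidding 8 is strictly better here, so truthful bidding is not dominant.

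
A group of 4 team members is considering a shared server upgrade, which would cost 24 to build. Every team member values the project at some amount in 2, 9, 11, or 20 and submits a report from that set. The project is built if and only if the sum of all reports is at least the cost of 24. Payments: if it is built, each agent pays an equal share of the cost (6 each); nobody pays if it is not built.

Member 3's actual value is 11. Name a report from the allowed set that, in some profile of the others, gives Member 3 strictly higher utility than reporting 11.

20

Suppose Member 1 reports 2, Member 2 reports 2 and Member 4 reports 2.
Report 11: project not built, utility 0.
Report 20: project built, pays 6, utility 11 - 6 = 5.
So reporting 20 beats truth here (5 > 0).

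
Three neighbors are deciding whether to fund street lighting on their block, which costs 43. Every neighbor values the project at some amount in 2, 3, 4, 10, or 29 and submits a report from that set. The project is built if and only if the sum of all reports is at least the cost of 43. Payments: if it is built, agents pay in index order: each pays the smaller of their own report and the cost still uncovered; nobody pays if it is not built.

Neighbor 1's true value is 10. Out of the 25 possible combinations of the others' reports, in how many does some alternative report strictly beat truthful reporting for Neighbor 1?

Others report (10, 29): truth gives 0; report 4 gives 6 > 0. Violating.
Others report (29, 10): truth gives 0; report 4 gives 6 > 0. Violating.
Others report (29, 29): truth gives 0; report 2 gives 8 > 0. Violating.
Others report (2, 2): truth gives 0; no alternative beats it.
Others report (2, 3): truth gives 0; no alternative beats it.
(Checking all 25 profiles: 3 have a profitable deviation, 22 do not.)

3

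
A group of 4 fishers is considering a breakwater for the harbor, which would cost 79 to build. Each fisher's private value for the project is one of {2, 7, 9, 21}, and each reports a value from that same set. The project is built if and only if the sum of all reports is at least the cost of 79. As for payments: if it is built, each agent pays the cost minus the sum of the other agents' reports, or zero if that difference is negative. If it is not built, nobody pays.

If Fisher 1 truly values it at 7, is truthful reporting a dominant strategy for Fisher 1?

Check each profile of the others' reports and compare truth against every alternative report.
Others report (2, 2, 2): truth gives 0, best alternative gives 0.
Others report (2, 2, 7): truth gives 0, best alternative gives 0.
Others report (2, 2, 9): truth gives 0, best alternative gives 0.
Others report (2, 2, 21): truth gives 0, best alternative gives 0.
Others report (2, 7, 2): truth gives 0, best alternative gives 0.
Others report (2, 7, 7): truth gives 0, best alternative gives 0.
(Remaining 58 profiles checked similarly; truth is weakly best in each.)
In every case the truthful report is at least as good as any alternative, so it is a dominant strategy.

Yes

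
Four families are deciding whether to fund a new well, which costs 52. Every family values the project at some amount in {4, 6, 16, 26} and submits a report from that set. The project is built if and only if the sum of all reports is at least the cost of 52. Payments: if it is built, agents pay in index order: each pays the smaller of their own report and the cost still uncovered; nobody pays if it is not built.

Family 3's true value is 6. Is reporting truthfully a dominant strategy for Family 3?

Consider the case where Family 1 reports 4, Family 2 reports 26 and Family 4 reports 26.
Truthful report 6: project built, pays 6, utility 6 - 6 = 0.
Report 4 instead: project built, pays 4, utility 6 - 4 = 2.
Since 2 > 0, reporting 4 is strictly better here, so truthful reporting is not dominant.

No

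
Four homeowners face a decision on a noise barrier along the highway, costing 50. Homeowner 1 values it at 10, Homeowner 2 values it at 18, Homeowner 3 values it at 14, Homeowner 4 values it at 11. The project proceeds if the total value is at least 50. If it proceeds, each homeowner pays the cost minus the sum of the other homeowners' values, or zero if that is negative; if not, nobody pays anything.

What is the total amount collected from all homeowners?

Total value 53 ≥ cost 50, so it is built.
Homeowner 1: others sum to 43; max(0, 50 - 43) = 7.
Homeowner 2: others sum to 35; max(0, 50 - 35) = 15.
Homeowner 3: others sum to 39; max(0, 50 - 39) = 11.
Homeowner 4: others sum to 42; max(0, 50 - 42) = 8.
Total collected = 7 + 15 + 11 + 8 = 41.

41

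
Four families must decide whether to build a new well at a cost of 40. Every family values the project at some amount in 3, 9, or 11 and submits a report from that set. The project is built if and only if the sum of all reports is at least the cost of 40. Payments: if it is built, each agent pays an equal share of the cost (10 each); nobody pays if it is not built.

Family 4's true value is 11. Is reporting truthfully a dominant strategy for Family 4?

Yes

Check each profile of the others' reports and compare truth against every alternative report.
Others report (9, 9, 11): truth gives 1, best alternative gives 0.
Others report (9, 11, 9): truth gives 1, best alternative gives 0.
Others report (11, 9, 9): truth gives 1, best alternative gives 0.
Others report (9, 11, 11): truth gives 1, best alternative gives 1.
Others report (11, 9, 11): truth gives 1, best alternative gives 1.
Others report (11, 11, 9): truth gives 1, best alternative gives 1.
(Remaining 21 profiles checked similarly; truth is weakly best in each.)
In every case the truthful report is at least as good as any alternative, so it is a dominant strategy.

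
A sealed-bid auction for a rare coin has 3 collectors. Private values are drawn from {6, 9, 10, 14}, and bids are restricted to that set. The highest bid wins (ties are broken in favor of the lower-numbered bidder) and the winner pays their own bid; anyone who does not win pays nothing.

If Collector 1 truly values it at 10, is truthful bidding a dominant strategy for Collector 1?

Consider the case where Collector 2 bids 6 and Collector 3 bids 6.
Truthful bid 10: wins, pays 10, utility 10 - 10 = 0.
Bid 6 instead: wins, pays 6, utility 10 - 6 = 4.
Since 4 > 0, bidding 6 is strictly better here, so truthful bidding is not dominant.

No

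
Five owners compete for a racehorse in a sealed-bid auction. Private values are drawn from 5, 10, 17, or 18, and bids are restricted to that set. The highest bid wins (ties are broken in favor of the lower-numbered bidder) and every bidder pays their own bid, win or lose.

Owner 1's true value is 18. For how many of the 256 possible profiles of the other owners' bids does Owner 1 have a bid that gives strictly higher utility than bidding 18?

81

Others bid (5, 5, 5, 5): truth gives 0; bid 5 gives 13 > 0. Violating.
Others bid (5, 5, 5, 10): truth gives 0; bid 10 gives 8 > 0. Violating.
Others bid (5, 5, 5, 17): truth gives 0; bid 17 gives 1 > 0. Violating.
Others bid (5, 5, 10, 5): truth gives 0; bid 10 gives 8 > 0. Violating.
Others bid (5, 5, 5, 18): truth gives 0; no alternative beats it.
Others bid (5, 5, 10, 18): truth gives 0; no alternative beats it.
(Checking all 256 profiles: 81 have a profitable deviation, 175 do not.)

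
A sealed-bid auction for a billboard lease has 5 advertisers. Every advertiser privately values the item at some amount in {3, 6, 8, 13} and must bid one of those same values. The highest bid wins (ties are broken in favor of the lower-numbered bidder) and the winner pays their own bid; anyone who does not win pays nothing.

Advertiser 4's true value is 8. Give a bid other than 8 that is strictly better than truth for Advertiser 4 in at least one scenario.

Suppose Advertiser 1 bids 3, Advertiser 2 bids 3, Advertiser 3 bids 3 and Advertiser 5 bids 3.
Bid 8: wins, pays 8, utility 8 - 8 = 0.
Bid 6: wins, pays 6, utility 8 - 6 = 2.
So bidding 6 beats truth here (2 > 0).

6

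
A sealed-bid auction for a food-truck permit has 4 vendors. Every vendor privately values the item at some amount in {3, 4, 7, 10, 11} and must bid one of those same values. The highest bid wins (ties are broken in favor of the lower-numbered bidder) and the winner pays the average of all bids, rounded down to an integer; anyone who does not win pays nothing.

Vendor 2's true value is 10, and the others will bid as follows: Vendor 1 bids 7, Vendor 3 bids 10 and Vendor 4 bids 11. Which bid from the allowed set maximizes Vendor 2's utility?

Bid 3: loses, pays 0, utility 0.
Bid 4: loses, pays 0, utility 0.
Bid 7: loses, pays 0, utility 0.
Bid 10: loses, pays 0, utility 0.
Bid 11: wins, pays 9, utility 10 - 9 = 1.
The best choice is 11 with utility 1.

11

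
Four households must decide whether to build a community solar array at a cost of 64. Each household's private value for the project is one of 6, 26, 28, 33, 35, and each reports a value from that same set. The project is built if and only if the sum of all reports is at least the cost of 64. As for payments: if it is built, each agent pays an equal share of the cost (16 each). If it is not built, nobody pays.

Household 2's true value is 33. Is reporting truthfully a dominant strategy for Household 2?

Check each profile of the others' reports and compare truth against every alternative report.
Others report (6, 6, 26): truth gives 17, best alternative gives 17.
Others report (6, 6, 28): truth gives 17, best alternative gives 17.
Others report (6, 6, 33): truth gives 17, best alternative gives 17.
Others report (6, 6, 35): truth gives 17, best alternative gives 17.
Others report (6, 26, 6): truth gives 17, best alternative gives 17.
Others report (6, 26, 26): truth gives 17, best alternative gives 17.
(Remaining 119 profiles checked similarly; truth is weakly best in each.)
In every case the truthful report is at least as good as any alternative, so it is a dominant strategy.

Yes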